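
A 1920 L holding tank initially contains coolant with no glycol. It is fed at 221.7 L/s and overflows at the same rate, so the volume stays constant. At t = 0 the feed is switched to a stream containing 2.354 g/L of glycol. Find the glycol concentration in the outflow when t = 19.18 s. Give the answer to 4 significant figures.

2.097 g/L

Mass balance on the solute (V constant): V dC/dt = Q(C_in − C).
So dC/dt = (C_in − C)/τ with τ = V/Q = 1920/221.7 = 8.66035 s.
C approaches C_in exponentially: C(t) = C_in + (C₀ − C_in) e^(−t/τ).
C(19.18) = 2.354 + (0 − 2.354)·e^(−19.18/8.66035) = 2.354 + (-2.35400)·0.109187 = 2.09697 g/L.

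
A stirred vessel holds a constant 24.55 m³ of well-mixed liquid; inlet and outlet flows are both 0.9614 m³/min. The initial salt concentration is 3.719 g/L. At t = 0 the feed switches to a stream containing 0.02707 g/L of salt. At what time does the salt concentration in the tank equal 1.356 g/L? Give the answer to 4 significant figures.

Species balance on the tank: V dC/dt = Q(C_in − C), so τ = V/Q = 25.5357 min.
C(t) = C_in + (C₀ − C_in) e^(−t/τ). Set C = 1.356 and solve for t:
e^(−t/τ) = (C − C_in)/(C₀ − C_in) = (1.356 − 0.02707)/(3.719 − 0.02707) = 0.359955
t = −τ ln(…) = 25.5357 × 1.02178 = 26.0917 min.

26.09 min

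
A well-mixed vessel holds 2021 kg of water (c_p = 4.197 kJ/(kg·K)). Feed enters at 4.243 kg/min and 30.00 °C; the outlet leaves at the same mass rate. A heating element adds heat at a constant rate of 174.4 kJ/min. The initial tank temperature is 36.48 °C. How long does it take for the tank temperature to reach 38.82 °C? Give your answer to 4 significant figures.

583.4 min

Unsteady energy balance on the tank contents: M c_p dT/dt = ṁ c_p (T_in − T) + 174.4.
τ = M/ṁ = 476.314 min; T_ss = T_in + Q̇/(ṁ c_p) = 39.7934 °C.
T(t) = T_ss + (T₀ − T_ss) e^(−t/τ). Set T = 38.82:
e^(−t/τ) = (38.82 − 39.7934)/(36.48 − 39.7934) = 0.293782
t = −476.314 · ln(0.293782) = 583.446 min.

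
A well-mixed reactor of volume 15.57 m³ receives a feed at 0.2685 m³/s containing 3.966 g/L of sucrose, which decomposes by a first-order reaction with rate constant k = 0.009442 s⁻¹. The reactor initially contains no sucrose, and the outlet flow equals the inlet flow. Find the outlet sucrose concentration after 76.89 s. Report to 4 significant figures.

2.234 g/L

Accumulation = in − out − consumed: V dC/dt = Q C_in − Q C − k V C.
dC/dt = (Q/V) C_in − (Q/V + k) C; effective rate a = Q/V + k = 0.0172447 + 0.009442 = 0.0266867 s⁻¹.
C_ss = Q C_in/(Q + kV) = 2.56279 g/L; C(t) = C_ss + (C₀ − C_ss) e^(−a t).
C(76.89) = 2.56279 + (-2.56279)·e^(−0.0266867·76.89) = 2.56279 + (-2.56279)·0.128485 = 2.23351 g/L.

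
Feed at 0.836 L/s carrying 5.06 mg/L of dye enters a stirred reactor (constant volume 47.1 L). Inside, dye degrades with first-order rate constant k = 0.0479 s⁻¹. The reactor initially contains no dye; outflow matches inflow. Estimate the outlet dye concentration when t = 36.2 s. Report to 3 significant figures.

1.24 mg/L

Accumulation = in − out − consumed: V dC/dt = Q C_in − Q C − k V C.
dC/dt = (Q/V) C_in − (Q/V + k) C; effective rate a = Q/V + k = 0.017749 + 0.0479 = 0.065649 s⁻¹.
C_ss = Q C_in/(Q + kV) = 1.3681 mg/L; C(t) = C_ss + (C₀ − C_ss) e^(−a t).
C(36.2) = 1.3681 + (-1.3681)·e^(−0.065649·36.2) = 1.3681 + (-1.3681)·0.092874 = 1.2410 mg/L.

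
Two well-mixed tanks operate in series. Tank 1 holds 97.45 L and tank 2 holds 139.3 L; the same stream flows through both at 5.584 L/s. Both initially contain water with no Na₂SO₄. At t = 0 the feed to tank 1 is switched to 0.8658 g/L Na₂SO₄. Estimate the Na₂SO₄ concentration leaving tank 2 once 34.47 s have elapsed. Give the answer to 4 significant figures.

0.4218 g/L

Time constants: τᵢ = Vᵢ/Q for each well-mixed tank.
τ₁ = 97.45/5.584 = 17.4516 s; τ₂ = 139.3/5.584 = 24.9463 s.
Tank 1: C₁ = C_in(1 − e^(−t/τ₁)). Tank 2 (τ₁ ≠ τ₂): C₂ = C_in[1 − (τ₁ e^(−t/τ₁) − τ₂ e^(−t/τ₂))/(τ₁ − τ₂)].
At t = 34.47: e^(−t/τ₁) = 0.138737, e^(−t/τ₂) = 0.251134.
C₂ = 0.8658·[1 − (17.4516·0.138737 − 24.9463·0.251134)/(-7.49463)] = 0.8658·0.487145 = 0.421770 g/L.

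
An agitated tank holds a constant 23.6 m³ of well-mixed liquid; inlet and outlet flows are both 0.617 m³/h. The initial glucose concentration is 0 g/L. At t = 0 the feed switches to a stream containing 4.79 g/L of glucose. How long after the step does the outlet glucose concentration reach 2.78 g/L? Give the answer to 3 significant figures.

33.2 h

Species balance: V dC/dt = Q(C_in − C) ⇒ τ = V/Q = 38.250 h.
C(t) = C_in + (C₀ − C_in) e^(−t/τ). Set C = 2.78 and solve for t:
e^(−t/τ) = (C − C_in)/(C₀ − C_in) = (2.78 − 4.79)/(0 − 4.79) = 0.41962
t = −τ ln(…) = 38.250 × 0.86840 = 33.216 h.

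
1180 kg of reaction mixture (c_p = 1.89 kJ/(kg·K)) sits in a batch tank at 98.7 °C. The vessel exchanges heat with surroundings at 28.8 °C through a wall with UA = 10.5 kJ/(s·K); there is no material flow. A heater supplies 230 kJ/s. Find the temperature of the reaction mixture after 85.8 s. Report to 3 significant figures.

Energy balance: M c_p dT/dt = −UA(T − T_amb) + Q̇.
dT/dt = (T_ss − T)/τ with T_ss = T_amb + Q̇/UA = 28.8 + 230/10.5 = 50.705 °C, τ = M c_p/UA = 1180·1.89/10.5 = 212.40 s.
Solution: T(t) = T_ss + (T₀ − T_ss) e^(−t/τ).
T(85.8) = 50.705 + (47.995)·0.66767 = 82.750 °C.

82.7 °C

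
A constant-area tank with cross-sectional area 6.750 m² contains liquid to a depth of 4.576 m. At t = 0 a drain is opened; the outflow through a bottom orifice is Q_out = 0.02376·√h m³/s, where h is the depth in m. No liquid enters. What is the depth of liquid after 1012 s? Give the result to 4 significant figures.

A dh/dt = −Q_out = −0.02376 √h.
This is separable: 2 d(√h)/dt = −0.02376/A, so √h = √h₀ − (0.02376/(2A)) t.
√h = √4.576 − 0.02376·1012/(2·6.750) = 2.13916 − 1.78112 = 0.358039.
h = 0.358039² = 0.128192 m.

0.1282 m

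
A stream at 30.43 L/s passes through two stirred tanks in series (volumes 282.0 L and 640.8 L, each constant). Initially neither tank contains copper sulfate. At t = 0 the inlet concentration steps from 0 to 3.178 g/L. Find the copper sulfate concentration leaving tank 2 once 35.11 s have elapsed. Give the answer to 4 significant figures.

2.163 g/L

Species balance on tank i: dCᵢ/dt = (Cᵢ₋₁ − Cᵢ)/τᵢ with τᵢ = Vᵢ/Q.
τ₁ = 282.0/30.43 = 9.26717 s; τ₂ = 640.8/30.43 = 21.0582 s.
Tank 1: C₁ = C_in(1 − e^(−t/τ₁)). Tank 2 (τ₁ ≠ τ₂): C₂ = C_in[1 − (τ₁ e^(−t/τ₁) − τ₂ e^(−t/τ₂))/(τ₁ − τ₂)].
At t = 35.11: e^(−t/τ₁) = 0.0226263, e^(−t/τ₂) = 0.188759.
C₂ = 3.178·[1 − (9.26717·0.0226263 − 21.0582·0.188759)/(-11.7910)] = 3.178·0.680669 = 2.16317 g/L.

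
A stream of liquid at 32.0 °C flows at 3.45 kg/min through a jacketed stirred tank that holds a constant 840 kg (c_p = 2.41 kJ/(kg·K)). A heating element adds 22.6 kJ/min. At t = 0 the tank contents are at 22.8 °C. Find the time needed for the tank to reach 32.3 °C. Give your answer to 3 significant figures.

Energy balance: M c_p dT/dt = ṁ c_p (T_in − T) + 22.6.
τ = M/ṁ = 243.48 min; T_ss = T_in + Q̇/(ṁ c_p) = 34.718 °C.
T(t) = T_ss + (T₀ − T_ss) e^(−t/τ). Set T = 32.3:
e^(−t/τ) = (32.3 − 34.718)/(22.8 − 34.718) = 0.20290
t = −243.48 · ln(0.20290) = 388.36 min.

388 min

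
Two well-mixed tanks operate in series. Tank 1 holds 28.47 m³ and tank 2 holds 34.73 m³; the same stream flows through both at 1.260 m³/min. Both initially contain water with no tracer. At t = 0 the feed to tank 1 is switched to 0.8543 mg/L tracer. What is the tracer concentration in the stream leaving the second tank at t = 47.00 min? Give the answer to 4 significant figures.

0.4783 mg/L

Species balance on tank i: dCᵢ/dt = (Cᵢ₋₁ − Cᵢ)/τᵢ with τᵢ = Vᵢ/Q.
τ₁ = 28.47/1.260 = 22.5952 min; τ₂ = 34.73/1.260 = 27.5635 min.
Solving the cascade with C₁(0)=C₂(0)=0 gives C₂(t) = C_in[1 − (τ₁ e^(−t/τ₁) − τ₂ e^(−t/τ₂))/(τ₁ − τ₂)].
At t = 47.00: e^(−t/τ₁) = 0.124920, e^(−t/τ₂) = 0.181744.
C₂ = 0.8543·[1 − (22.5952·0.124920 − 27.5635·0.181744)/(-4.96825)] = 0.8543·0.559821 = 0.478255 mg/L.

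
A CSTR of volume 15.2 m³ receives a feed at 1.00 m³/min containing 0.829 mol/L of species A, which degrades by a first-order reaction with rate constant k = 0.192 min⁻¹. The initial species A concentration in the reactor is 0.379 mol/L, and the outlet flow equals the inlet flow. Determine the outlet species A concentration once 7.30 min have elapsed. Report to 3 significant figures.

0.237 mol/L

Accumulation = in − out − consumed: V dC/dt = Q C_in − Q C − k V C.
This is linear with rate a = Q/V + k = 0.25779 min⁻¹.
C_ss = Q C_in/(Q + kV) = 0.21157 mol/L; C(t) = C_ss + (C₀ − C_ss) e^(−a t).
C(7.30) = 0.21157 + (0.16743)·e^(−0.25779·7.30) = 0.21157 + (0.16743)·0.15231 = 0.23707 mol/L.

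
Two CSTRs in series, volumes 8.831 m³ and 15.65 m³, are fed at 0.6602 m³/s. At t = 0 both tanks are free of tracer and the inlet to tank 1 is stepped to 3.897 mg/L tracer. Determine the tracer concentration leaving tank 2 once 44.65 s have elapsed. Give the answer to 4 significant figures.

Each tank obeys Vᵢ dCᵢ/dt = Q(Cᵢ₋₁ − Cᵢ), so τᵢ = Vᵢ/Q.
τ₁ = 8.831/0.6602 = 13.3762 s; τ₂ = 15.65/0.6602 = 23.7049 s.
Solving the cascade with C₁(0)=C₂(0)=0 gives C₂(t) = C_in[1 − (τ₁ e^(−t/τ₁) − τ₂ e^(−t/τ₂))/(τ₁ − τ₂)].
At t = 44.65: e^(−t/τ₁) = 0.0355077, e^(−t/τ₂) = 0.152046.
C₂ = 3.897·[1 − (13.3762·0.0355077 − 23.7049·0.152046)/(-10.3287)] = 3.897·0.697031 = 2.71633 mg/L.

2.716 mg/L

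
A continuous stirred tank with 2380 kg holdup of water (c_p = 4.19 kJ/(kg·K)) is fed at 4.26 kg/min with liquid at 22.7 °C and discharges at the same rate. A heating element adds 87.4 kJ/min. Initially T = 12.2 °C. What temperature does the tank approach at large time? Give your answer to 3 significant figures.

27.6 °C

First-law balance (no shaft work): M c_p dT/dt = ṁ c_p (T_in − T) + 87.4.
At steady state dT/dt = 0 ⇒ T_ss = T_in + Q̇/(ṁ c_p) = 22.7 + 87.4/(4.26·4.19) = 27.597 °C.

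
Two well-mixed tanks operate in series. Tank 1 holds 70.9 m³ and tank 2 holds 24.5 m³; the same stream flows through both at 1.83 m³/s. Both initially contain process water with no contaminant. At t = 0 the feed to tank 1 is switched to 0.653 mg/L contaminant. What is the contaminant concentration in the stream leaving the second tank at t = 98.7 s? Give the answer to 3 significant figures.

0.575 mg/L

Species balance on tank i: dCᵢ/dt = (Cᵢ₋₁ − Cᵢ)/τᵢ with τᵢ = Vᵢ/Q.
τ₁ = 70.9/1.83 = 38.743 s; τ₂ = 24.5/1.83 = 13.388 s.
Tank 1: C₁ = C_in(1 − e^(−t/τ₁)). Tank 2 (τ₁ ≠ τ₂): C₂ = C_in[1 − (τ₁ e^(−t/τ₁) − τ₂ e^(−t/τ₂))/(τ₁ − τ₂)].
At t = 98.7: e^(−t/τ₁) = 0.078274, e^(−t/τ₂) = 0.00062843.
C₂ = 0.653·[1 − (38.743·0.078274 − 13.388·0.00062843)/(25.355)] = 0.653·0.88073 = 0.57512 mg/L.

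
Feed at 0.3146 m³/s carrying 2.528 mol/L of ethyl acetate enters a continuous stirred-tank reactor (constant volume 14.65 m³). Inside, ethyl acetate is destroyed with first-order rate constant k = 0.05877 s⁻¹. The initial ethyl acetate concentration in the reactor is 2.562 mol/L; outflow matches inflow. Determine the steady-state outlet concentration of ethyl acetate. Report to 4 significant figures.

0.6765 mol/L

V dC/dt = Q(C_in − C) − k V C.
At steady state: 0 = Q C_in − (Q + kV) C_ss, so C_ss = Q C_in/(Q + kV).
C_ss = 0.3146·2.528/(0.3146 + 0.05877·14.65) = 0.795309/1.17558 = 0.676524 mol/L.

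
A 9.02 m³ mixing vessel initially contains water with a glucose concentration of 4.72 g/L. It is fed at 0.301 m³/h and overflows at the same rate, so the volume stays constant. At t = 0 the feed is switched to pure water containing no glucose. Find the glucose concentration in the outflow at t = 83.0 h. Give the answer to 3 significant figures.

Accumulation = in − out for the solute gives V dC/dt = Q(C_in − C).
Time constant τ = V/Q = 9.02/0.301 = 29.967 h.
Solution: C(t) = C_in + (C₀ − C_in) e^(−t/τ).
C(83.0) = 0 + (4.72 − 0)·e^(−83.0/29.967) = 0 + (4.7200)·0.062679 = 0.29584 g/L.

0.296 g/L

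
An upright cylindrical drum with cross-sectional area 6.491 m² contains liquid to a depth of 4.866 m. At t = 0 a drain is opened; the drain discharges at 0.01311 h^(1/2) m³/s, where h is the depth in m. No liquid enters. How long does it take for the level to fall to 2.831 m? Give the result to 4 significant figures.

Unsteady balance on liquid volume: A dh/dt = −0.01311 √h.
∫ h^(−1/2) dh = −(0.01311/A) ∫ dt, giving 2√h = 2√h₀ − (0.01311/A) t.
t = 2A(√h₀ − √h)/0.01311 = 2·6.491·(√4.866 − √2.831)/0.01311
  = 12.9820 × (2.20590 − 1.68256) / 0.01311 = 518.234 s.

518.2 s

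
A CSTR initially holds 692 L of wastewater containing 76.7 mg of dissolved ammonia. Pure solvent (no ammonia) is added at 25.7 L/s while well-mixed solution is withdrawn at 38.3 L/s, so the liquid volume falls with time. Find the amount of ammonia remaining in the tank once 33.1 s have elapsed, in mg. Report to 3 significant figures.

Let m(t) be the amount of ammonia. Volume: V(t) = V₀ + (Q_in − Q_out) t = 692 − 12.600 t; V(33.1) = 274.94 L.
Solute balance: dm/dt = 0 − Q_out C = −Q_out m/V(t).
Separate: dm/m = −Q_out dt/V(t) ⇒ ln(m/m₀) = −(Q_out/(Q_in−Q_out)) ln(V/V₀).
m = m₀ (V₀/V)^(Q_out/(Q_in−Q_out)) = 76.7 × (692/274.94)^(-3.0397) = 4.6375 mg.

4.64 mg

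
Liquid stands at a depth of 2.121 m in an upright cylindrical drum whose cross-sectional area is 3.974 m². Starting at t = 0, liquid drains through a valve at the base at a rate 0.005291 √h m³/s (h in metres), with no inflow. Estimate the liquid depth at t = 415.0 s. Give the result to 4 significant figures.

1.393 m

With no inflow, A dh/dt = −0.005291 √h.
∫ h^(−1/2) dh = −(0.005291/A) ∫ dt, giving 2√h = 2√h₀ − (0.005291/A) t.
√h = √2.121 − 0.005291·415.0/(2·3.974) = 1.45637 − 0.276266 = 1.18010.
h = 1.18010² = 1.39263 m.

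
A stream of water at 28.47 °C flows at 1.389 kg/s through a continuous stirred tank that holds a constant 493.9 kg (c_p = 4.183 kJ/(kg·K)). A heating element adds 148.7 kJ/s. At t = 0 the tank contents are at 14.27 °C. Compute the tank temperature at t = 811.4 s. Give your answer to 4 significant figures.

Unsteady energy balance on the tank contents: M c_p dT/dt = ṁ c_p (T_in − T) + 148.7.
Rearrange: dT/dt = (T_ss − T)/τ with τ = M/ṁ = 355.580 s and T_ss = T_in + Q̇/(ṁ c_p) = 54.0630 °C.
Solution: T(t) = T_ss + (T₀ − T_ss) e^(−t/τ).
T(811.4) = 54.0630 + (-39.7930)·e^(−811.4/355.580) = 54.0630 + (-39.7930)·0.102089 = 50.0005 °C.

50.00 °C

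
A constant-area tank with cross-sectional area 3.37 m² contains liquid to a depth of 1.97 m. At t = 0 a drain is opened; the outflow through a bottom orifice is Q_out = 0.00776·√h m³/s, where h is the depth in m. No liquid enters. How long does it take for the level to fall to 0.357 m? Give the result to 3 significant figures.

700 s

With no inflow, A dh/dt = −0.00776 √h.
This is separable: 2 d(√h)/dt = −0.00776/A, so √h = √h₀ − (0.00776/(2A)) t.
t = 2A(√h₀ − √h)/0.00776 = 2·3.37·(√1.97 − √0.357)/0.00776
  = 6.7400 × (1.4036 − 0.59749) / 0.00776 = 700.12 s.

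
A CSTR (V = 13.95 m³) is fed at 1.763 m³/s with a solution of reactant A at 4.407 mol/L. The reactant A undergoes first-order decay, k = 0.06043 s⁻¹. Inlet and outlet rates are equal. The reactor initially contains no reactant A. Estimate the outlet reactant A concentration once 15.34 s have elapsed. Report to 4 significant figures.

2.812 mol/L

Accumulation = in − out − consumed: V dC/dt = Q C_in − Q C − k V C.
dC/dt = (Q/V) C_in − (Q/V + k) C; effective rate a = Q/V + k = 0.126380 + 0.06043 = 0.186810 s⁻¹.
C_ss = Q C_in/(Q + kV) = 2.98141 mol/L; C(t) = C_ss + (C₀ − C_ss) e^(−a t).
C(15.34) = 2.98141 + (-2.98141)·e^(−0.186810·15.34) = 2.98141 + (-2.98141)·0.0569453 = 2.81163 mol/L.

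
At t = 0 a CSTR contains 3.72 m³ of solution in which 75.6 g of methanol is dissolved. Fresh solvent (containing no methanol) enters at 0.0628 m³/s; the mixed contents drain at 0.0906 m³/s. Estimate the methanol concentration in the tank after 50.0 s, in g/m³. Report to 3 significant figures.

Total volume: dV/dt = Q_in − Q_out = -0.027800 m³/s, so V(t) = 3.72 − 0.027800 t and V(50.0) = 2.3300 m³.
Solute balance: dm/dt = 0 − Q_out C = −Q_out m/V(t).
Separate: dm/m = −Q_out dt/V(t) ⇒ ln(m/m₀) = −(Q_out/(Q_in−Q_out)) ln(V/V₀).
m = m₀ (V₀/V)^(Q_out/(Q_in−Q_out)) = 75.6 × (3.72/2.3300)^(-3.2590) = 16.456 g.
C = m/V = 16.456/2.3300 = 7.0629 g/m³.

7.06 g/m³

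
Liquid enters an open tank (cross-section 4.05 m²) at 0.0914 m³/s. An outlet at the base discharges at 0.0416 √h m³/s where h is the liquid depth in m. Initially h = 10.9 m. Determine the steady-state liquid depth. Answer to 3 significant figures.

4.83 m

Volume balance on the tank: A dh/dt = Q_in − 0.0416 √h. At steady state dh/dt = 0:
Q_in = 0.0416 √h_ss ⇒ √h_ss = 0.0914/0.0416 = 2.1971.
h_ss = 2.1971² = 4.8273 m. (Since h₀ = 10.9 m > h_ss, the level will fall toward this value.)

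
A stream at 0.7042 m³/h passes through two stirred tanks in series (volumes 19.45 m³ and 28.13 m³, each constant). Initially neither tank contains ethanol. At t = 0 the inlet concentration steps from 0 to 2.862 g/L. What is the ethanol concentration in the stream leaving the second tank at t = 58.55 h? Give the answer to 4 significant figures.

1.490 g/L

Time constants: τᵢ = Vᵢ/Q for each well-mixed tank.
τ₁ = 19.45/0.7042 = 27.6200 h; τ₂ = 28.13/0.7042 = 39.9460 h.
Tank 1: C₁ = C_in(1 − e^(−t/τ₁)). Tank 2 (τ₁ ≠ τ₂): C₂ = C_in[1 − (τ₁ e^(−t/τ₁) − τ₂ e^(−t/τ₂))/(τ₁ − τ₂)].
At t = 58.55: e^(−t/τ₁) = 0.120051, e^(−t/τ₂) = 0.230910.
C₂ = 2.862·[1 − (27.6200·0.120051 − 39.9460·0.230910)/(-12.3260)] = 2.862·0.520678 = 1.49018 g/L.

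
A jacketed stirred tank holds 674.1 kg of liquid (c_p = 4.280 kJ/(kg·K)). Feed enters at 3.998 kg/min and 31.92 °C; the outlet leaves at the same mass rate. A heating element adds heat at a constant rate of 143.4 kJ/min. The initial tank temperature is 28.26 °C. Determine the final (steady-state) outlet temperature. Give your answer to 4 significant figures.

Unsteady energy balance on the tank contents: M c_p dT/dt = ṁ c_p (T_in − T) + 143.4.
At steady state dT/dt = 0 ⇒ T_ss = T_in + Q̇/(ṁ c_p) = 31.92 + 143.4/(3.998·4.280) = 40.3004 °C.

40.30 °C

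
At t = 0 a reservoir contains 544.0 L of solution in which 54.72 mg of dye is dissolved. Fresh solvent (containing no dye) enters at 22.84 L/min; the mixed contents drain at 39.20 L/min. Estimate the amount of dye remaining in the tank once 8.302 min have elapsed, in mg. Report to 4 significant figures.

Total volume: dV/dt = Q_in − Q_out = -16.3600 L/min, so V(t) = 544.0 − 16.3600 t and V(8.302) = 408.179 L.
Species balance (pure solvent in): dm/dt = −Q_out · m/V(t).
dm/m = −Q_out dt/(V₀ − 16.3600 t); integrating gives ln(m/m₀) = −(Q_out/(Q_in−Q_out)) ln(V/V₀).
m = m₀ (V₀/V)^(Q_out/(Q_in−Q_out)) = 54.72 × (544.0/408.179)^(-2.39609) = 27.4941 mg.

27.49 mg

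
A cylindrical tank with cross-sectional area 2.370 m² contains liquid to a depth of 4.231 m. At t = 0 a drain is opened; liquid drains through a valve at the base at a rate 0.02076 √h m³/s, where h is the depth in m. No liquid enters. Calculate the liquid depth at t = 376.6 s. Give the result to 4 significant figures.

0.1661 m

A dh/dt = −Q_out = −0.02076 √h.
Separate and integrate: 2(√h − √h₀) = −(0.02076/A) t.
√h = √4.231 − 0.02076·376.6/(2·2.370) = 2.05694 − 1.64941 = 0.407527.
h = 0.407527² = 0.166078 m.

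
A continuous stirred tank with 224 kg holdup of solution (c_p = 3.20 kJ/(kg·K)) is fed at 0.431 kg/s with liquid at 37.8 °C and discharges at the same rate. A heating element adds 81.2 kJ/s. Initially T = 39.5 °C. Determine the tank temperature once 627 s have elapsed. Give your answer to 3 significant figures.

Unsteady energy balance on the tank contents: M c_p dT/dt = ṁ c_p (T_in − T) + 81.2.
Rearrange: dT/dt = (T_ss − T)/τ with τ = M/ṁ = 519.72 s and T_ss = T_in + Q̇/(ṁ c_p) = 96.675 °C.
T approaches T_ss exponentially: T(t) = T_ss + (T₀ − T_ss) e^(−t/τ).
T(627) = 96.675 + (-57.175)·e^(−627/519.72) = 96.675 + (-57.175)·0.29927 = 79.564 °C.

79.6 °C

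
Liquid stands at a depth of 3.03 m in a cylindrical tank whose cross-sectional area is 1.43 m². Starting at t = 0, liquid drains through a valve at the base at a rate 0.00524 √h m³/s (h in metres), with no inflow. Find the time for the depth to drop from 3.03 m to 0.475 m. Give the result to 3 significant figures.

Unsteady balance on liquid volume: A dh/dt = −0.00524 √h.
Separate and integrate: 2(√h − √h₀) = −(0.00524/A) t.
t = 2A(√h₀ − √h)/0.00524 = 2·1.43·(√3.03 − √0.475)/0.00524
  = 2.8600 × (1.7407 − 0.68920) / 0.00524 = 573.90 s.

574 s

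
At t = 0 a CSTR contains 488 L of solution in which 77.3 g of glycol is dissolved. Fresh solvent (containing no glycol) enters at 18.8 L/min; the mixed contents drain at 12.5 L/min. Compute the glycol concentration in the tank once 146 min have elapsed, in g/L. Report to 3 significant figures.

0.00671 g/L

Let m(t) be the amount of glycol. Volume: V(t) = V₀ + (Q_in − Q_out) t = 488 + 6.3000 t; V(146) = 1407.8 L.
No glycol enters, so dm/dt = −Q_out · (m/V).
Separate: dm/m = −Q_out dt/V(t) ⇒ ln(m/m₀) = −(Q_out/(Q_in−Q_out)) ln(V/V₀).
m = m₀ (V₀/V)^(Q_out/(Q_in−Q_out)) = 77.3 × (488/1407.8)^(1.9841) = 9.4458 g.
C = m/V = 9.4458/1407.8 = 0.0067096 g/L.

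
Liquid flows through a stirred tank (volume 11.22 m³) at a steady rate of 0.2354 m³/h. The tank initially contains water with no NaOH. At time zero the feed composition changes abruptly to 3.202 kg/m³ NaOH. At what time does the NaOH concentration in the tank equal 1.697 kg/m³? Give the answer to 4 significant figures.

35.99 h

Species balance on the tank: V dC/dt = Q(C_in − C), so τ = V/Q = 47.6636 h.
C(t) = C_in + (C₀ − C_in) e^(−t/τ). Set C = 1.697 and solve for t:
e^(−t/τ) = (C − C_in)/(C₀ − C_in) = (1.697 − 3.202)/(0 − 3.202) = 0.470019
t = −τ ln(…) = 47.6636 × 0.754983 = 35.9852 h.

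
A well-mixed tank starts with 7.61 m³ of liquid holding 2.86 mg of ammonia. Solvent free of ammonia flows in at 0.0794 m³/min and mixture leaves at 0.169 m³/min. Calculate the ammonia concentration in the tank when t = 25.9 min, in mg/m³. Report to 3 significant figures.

Total volume: dV/dt = Q_in − Q_out = -0.089600 m³/min, so V(t) = 7.61 − 0.089600 t and V(25.9) = 5.2894 m³.
Solute balance: dm/dt = 0 − Q_out C = −Q_out m/V(t).
Separate: dm/m = −Q_out dt/V(t) ⇒ ln(m/m₀) = −(Q_out/(Q_in−Q_out)) ln(V/V₀).
m = m₀ (V₀/V)^(Q_out/(Q_in−Q_out)) = 2.86 × (7.61/5.2894)^(-1.8862) = 1.4401 mg.
C = m/V = 1.4401/5.2894 = 0.27226 mg/m³.

0.272 mg/m³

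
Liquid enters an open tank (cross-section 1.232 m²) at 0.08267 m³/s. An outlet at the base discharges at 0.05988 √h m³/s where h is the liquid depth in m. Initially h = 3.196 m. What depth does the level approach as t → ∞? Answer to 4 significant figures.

1.906 m

Level balance: A dh/dt = 0.08267 − 0.05988 √h. Setting dh/dt = 0:
Q_in = 0.05988 √h_ss ⇒ √h_ss = 0.08267/0.05988 = 1.38059.
h_ss = 1.38059² = 1.90604 m. (Since h₀ = 3.196 m > h_ss, the level will fall toward this value.)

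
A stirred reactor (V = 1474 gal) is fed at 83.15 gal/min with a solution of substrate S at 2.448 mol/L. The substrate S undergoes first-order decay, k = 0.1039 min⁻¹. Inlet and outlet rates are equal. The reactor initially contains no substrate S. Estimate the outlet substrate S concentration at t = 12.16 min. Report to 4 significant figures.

0.7388 mol/L

V dC/dt = Q(C_in − C) − k V C.
dC/dt = (Q/V) C_in − (Q/V + k) C; effective rate a = Q/V + k = 0.0564111 + 0.1039 = 0.160311 min⁻¹.
C_ss = Q C_in/(Q + kV) = 0.861415 mol/L; C(t) = C_ss + (C₀ − C_ss) e^(−a t).
C(12.16) = 0.861415 + (-0.861415)·e^(−0.160311·12.16) = 0.861415 + (-0.861415)·0.142362 = 0.738783 mol/L.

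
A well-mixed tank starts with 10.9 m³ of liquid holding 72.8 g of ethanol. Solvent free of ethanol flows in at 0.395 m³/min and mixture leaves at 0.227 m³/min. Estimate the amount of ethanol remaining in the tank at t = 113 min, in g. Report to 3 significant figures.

Let m(t) be the amount of ethanol. Volume: V(t) = V₀ + (Q_in − Q_out) t = 10.9 + 0.16800 t; V(113) = 29.884 m³.
Solute balance: dm/dt = 0 − Q_out C = −Q_out m/V(t).
Separate: dm/m = −Q_out dt/V(t) ⇒ ln(m/m₀) = −(Q_out/(Q_in−Q_out)) ln(V/V₀).
m = m₀ (V₀/V)^(Q_out/(Q_in−Q_out)) = 72.8 × (10.9/29.884)^(1.3512) = 18.633 g.

18.6 g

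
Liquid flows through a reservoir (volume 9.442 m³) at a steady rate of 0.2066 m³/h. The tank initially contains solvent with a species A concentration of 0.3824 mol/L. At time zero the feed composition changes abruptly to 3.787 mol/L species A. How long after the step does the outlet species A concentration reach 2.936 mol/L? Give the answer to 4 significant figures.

Transient balance on the dissolved component: V dC/dt = Q(C_in − C), so τ = V/Q = 45.7018 h.
C(t) = C_in + (C₀ − C_in) e^(−t/τ). Set C = 2.936 and solve for t:
e^(−t/τ) = (C − C_in)/(C₀ − C_in) = (2.936 − 3.787)/(0.3824 − 3.787) = 0.249956
t = −τ ln(…) = 45.7018 × 1.38647 = 63.3643 h.

63.36 h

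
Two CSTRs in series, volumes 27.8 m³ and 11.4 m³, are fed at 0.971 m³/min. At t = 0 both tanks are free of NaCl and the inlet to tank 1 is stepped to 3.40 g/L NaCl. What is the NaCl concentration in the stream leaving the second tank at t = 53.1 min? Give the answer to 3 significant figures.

Time constants: τᵢ = Vᵢ/Q for each well-mixed tank.
τ₁ = 27.8/0.971 = 28.630 min; τ₂ = 11.4/0.971 = 11.740 min.
Solving the cascade with C₁(0)=C₂(0)=0 gives C₂(t) = C_in[1 − (τ₁ e^(−t/τ₁) − τ₂ e^(−t/τ₂))/(τ₁ − τ₂)].
At t = 53.1: e^(−t/τ₁) = 0.15650, e^(−t/τ₂) = 0.010858.
C₂ = 3.40·[1 − (28.630·0.15650 − 11.740·0.010858)/(16.890)] = 3.40·0.74226 = 2.5237 g/L.

2.52 g/L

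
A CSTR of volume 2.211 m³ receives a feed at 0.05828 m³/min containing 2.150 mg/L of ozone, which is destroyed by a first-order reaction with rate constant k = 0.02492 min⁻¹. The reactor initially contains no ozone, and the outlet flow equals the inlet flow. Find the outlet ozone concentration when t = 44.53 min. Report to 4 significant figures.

0.9925 mg/L

Species balance: V dC/dt = Q C_in − Q C − k V C.
This is linear with rate a = Q/V + k = 0.0512791 min⁻¹.
C_ss = Q C_in/(Q + kV) = 1.10517 mg/L; C(t) = C_ss + (C₀ − C_ss) e^(−a t).
C(44.53) = 1.10517 + (-1.10517)·e^(−0.0512791·44.53) = 1.10517 + (-1.10517)·0.101931 = 0.992518 mg/L.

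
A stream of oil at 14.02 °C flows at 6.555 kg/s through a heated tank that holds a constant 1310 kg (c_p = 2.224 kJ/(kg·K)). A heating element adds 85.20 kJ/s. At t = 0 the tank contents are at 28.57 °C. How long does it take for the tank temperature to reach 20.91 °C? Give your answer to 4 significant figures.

423.5 s

M c_p dT/dt = ṁ c_p (T_in − T) + Q̇.
τ = M/ṁ = 199.847 s; T_ss = T_in + Q̇/(ṁ c_p) = 19.8643 °C.
T(t) = T_ss + (T₀ − T_ss) e^(−t/τ). Set T = 20.91:
e^(−t/τ) = (20.91 − 19.8643)/(28.57 − 19.8643) = 0.120117
t = −199.847 · ln(0.120117) = 423.534 s.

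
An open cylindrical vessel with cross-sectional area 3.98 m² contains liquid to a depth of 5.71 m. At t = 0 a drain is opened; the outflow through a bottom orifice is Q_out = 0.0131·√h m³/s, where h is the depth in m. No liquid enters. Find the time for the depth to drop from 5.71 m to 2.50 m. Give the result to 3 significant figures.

Volume balance on the tank: A dh/dt = −0.0131 √h.
This is separable: 2 d(√h)/dt = −0.0131/A, so √h = √h₀ − (0.0131/(2A)) t.
t = 2A(√h₀ − √h)/0.0131 = 2·3.98·(√5.71 − √2.50)/0.0131
  = 7.9600 × (2.3896 − 1.5811) / 0.0131 = 491.22 s.

491 s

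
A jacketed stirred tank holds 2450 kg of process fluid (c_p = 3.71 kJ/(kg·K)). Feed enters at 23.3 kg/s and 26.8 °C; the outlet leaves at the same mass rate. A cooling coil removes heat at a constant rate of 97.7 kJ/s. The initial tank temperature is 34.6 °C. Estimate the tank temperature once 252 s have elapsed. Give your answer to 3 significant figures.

26.5 °C

M c_p dT/dt = ṁ c_p (T_in − T) − Q̇.
Rearrange: dT/dt = (T_ss − T)/τ with τ = M/ṁ = 105.15 s and T_ss = T_in − Q̇/(ṁ c_p) = 25.670 °C.
Integrating: T(t) = T_ss + (T₀ − T_ss) e^(−t/τ).
T(252) = 25.670 + (8.9302)·e^(−252/105.15) = 25.670 + (8.9302)·0.091030 = 26.483 °C.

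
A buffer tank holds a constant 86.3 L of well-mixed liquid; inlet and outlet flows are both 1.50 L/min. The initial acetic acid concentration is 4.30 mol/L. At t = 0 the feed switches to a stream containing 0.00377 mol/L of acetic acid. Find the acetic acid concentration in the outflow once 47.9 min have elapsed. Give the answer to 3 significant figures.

1.87 mol/L

Transient balance on the dissolved component: V dC/dt = Q(C_in − C).
Rewrite as dC/dt + C/τ = C_in/τ, τ = V/Q = 57.533 min.
This is linear first-order; C(t) = C_in + (C₀ − C_in) e^(−t/τ).
C(47.9) = 0.00377 + (4.30 − 0.00377)·e^(−47.9/57.533) = 0.00377 + (4.2962)·0.43493 = 1.8723 mol/L.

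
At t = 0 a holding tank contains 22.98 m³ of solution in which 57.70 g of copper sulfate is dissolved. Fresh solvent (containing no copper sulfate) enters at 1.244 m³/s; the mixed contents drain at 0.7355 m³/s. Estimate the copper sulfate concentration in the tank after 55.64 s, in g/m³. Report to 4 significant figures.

Let m(t) be the amount of copper sulfate. Volume: V(t) = V₀ + (Q_in − Q_out) t = 22.98 + 0.508500 t; V(55.64) = 51.2729 m³.
No copper sulfate enters, so dm/dt = −Q_out · (m/V).
dm/m = −Q_out dt/(V₀ + 0.508500 t); integrating gives ln(m/m₀) = −(Q_out/(Q_in−Q_out)) ln(V/V₀).
m = m₀ (V₀/V)^(Q_out/(Q_in−Q_out)) = 57.70 × (22.98/51.2729)^(1.44641) = 18.0737 g.
C = m/V = 18.0737/51.2729 = 0.352499 g/m³.

0.3525 g/m³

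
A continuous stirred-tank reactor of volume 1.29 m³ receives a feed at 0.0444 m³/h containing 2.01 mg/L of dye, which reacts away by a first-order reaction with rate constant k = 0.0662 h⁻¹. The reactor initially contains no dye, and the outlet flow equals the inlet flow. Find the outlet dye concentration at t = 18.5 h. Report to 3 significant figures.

0.581 mg/L

Species balance: V dC/dt = Q C_in − Q C − k V C.
dC/dt = (Q/V) C_in − (Q/V + k) C; effective rate a = Q/V + k = 0.034419 + 0.0662 = 0.10062 h⁻¹.
C_ss = Q C_in/(Q + kV) = 0.68756 mg/L; C(t) = C_ss + (C₀ − C_ss) e^(−a t).
C(18.5) = 0.68756 + (-0.68756)·e^(−0.10062·18.5) = 0.68756 + (-0.68756)·0.15545 = 0.58068 mg/L.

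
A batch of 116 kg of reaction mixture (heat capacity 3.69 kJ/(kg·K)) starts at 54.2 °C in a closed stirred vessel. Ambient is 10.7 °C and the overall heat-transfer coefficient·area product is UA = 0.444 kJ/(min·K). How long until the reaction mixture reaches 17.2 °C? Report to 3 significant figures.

M c_p dT/dt = −UA(T − T_amb).
τ = M c_p/UA = 964.05 min; T_ss = T_amb = 10.700 °C.
T(t) = T_ss + (T₀ − T_ss)e^(−t/τ); set T = 17.2:
t = −τ ln[(T − T_ss)/(T₀ − T_ss)] = −964.05 · ln(0.14943) = 1832.6 min.

1830 min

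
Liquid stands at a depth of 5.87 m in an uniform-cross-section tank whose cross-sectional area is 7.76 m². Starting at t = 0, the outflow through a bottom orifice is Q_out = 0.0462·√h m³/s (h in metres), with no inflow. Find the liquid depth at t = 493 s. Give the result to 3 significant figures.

0.912 m

With no inflow, A dh/dt = −0.0462 √h.
∫ h^(−1/2) dh = −(0.0462/A) ∫ dt, giving 2√h = 2√h₀ − (0.0462/A) t.
√h = √5.87 − 0.0462·493/(2·7.76) = 2.4228 − 1.4676 = 0.95524.
h = 0.95524² = 0.91249 m.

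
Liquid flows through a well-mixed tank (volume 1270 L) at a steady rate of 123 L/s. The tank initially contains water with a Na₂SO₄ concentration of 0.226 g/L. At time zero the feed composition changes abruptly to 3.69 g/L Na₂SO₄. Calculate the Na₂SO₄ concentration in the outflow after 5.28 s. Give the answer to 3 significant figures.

1.61 g/L

Unsteady species balance (constant V, well mixed): V dC/dt = Q(C_in − C).
Rewrite as dC/dt + C/τ = C_in/τ, τ = V/Q = 10.325 s.
Integrating: C(t) = C_in + (C₀ − C_in) e^(−t/τ).
C(5.28) = 3.69 + (0.226 − 3.69)·e^(−5.28/10.325) = 3.69 + (-3.4640)·0.59967 = 1.6127 g/L.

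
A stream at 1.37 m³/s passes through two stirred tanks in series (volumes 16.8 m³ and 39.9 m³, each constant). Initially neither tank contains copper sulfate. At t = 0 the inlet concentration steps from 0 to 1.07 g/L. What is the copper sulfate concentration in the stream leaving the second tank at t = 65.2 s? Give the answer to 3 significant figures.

0.877 g/L

Species balance on tank i: dCᵢ/dt = (Cᵢ₋₁ − Cᵢ)/τᵢ with τᵢ = Vᵢ/Q.
τ₁ = 16.8/1.37 = 12.263 s; τ₂ = 39.9/1.37 = 29.124 s.
Tank 1: C₁ = C_in(1 − e^(−t/τ₁)). Tank 2 (τ₁ ≠ τ₂): C₂ = C_in[1 − (τ₁ e^(−t/τ₁) − τ₂ e^(−t/τ₂))/(τ₁ − τ₂)].
At t = 65.2: e^(−t/τ₁) = 0.0049079, e^(−t/τ₂) = 0.10660.
C₂ = 1.07·[1 − (12.263·0.0049079 − 29.124·0.10660)/(-16.861)] = 1.07·0.81945 = 0.87681 g/L.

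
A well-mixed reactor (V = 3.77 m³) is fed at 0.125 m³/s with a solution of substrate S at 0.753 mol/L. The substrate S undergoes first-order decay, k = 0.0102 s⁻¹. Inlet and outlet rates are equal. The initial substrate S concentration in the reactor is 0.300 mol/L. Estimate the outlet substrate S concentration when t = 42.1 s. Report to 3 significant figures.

0.531 mol/L

Accumulation = in − out − consumed: V dC/dt = Q C_in − Q C − k V C.
This is linear with rate a = Q/V + k = 0.043356 s⁻¹.
C_ss = Q C_in/(Q + kV) = 0.57585 mol/L; C(t) = C_ss + (C₀ − C_ss) e^(−a t).
C(42.1) = 0.57585 + (-0.27585)·e^(−0.043356·42.1) = 0.57585 + (-0.27585)·0.16117 = 0.53139 mol/L.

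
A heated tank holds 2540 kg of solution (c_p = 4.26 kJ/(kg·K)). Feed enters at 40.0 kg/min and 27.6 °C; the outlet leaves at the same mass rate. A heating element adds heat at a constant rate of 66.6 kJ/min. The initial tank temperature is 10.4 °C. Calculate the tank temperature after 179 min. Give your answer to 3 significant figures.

M c_p dT/dt = ṁ c_p (T_in − T) + Q̇.
Rearrange: dT/dt = (T_ss − T)/τ with τ = M/ṁ = 63.500 min and T_ss = T_in + Q̇/(ṁ c_p) = 27.991 °C.
Solution: T(t) = T_ss + (T₀ − T_ss) e^(−t/τ).
T(179) = 27.991 + (-17.591)·e^(−179/63.500) = 27.991 + (-17.591)·0.059672 = 26.941 °C.

26.9 °C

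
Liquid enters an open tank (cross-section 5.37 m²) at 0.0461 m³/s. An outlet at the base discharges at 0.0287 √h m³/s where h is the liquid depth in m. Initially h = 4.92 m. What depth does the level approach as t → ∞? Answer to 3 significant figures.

2.58 m

A dh/dt = Q_in − 0.0287 √h. Steady state requires inflow = outflow:
Q_in = 0.0287 √h_ss ⇒ √h_ss = 0.0461/0.0287 = 1.6063.
h_ss = 1.6063² = 2.5801 m. (Since h₀ = 4.92 m > h_ss, the level will fall toward this value.)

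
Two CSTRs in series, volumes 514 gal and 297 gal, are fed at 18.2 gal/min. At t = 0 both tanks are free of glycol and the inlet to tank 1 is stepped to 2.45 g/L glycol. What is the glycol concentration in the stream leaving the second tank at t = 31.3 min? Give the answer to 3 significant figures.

1.03 g/L

Time constants: τᵢ = Vᵢ/Q for each well-mixed tank.
τ₁ = 514/18.2 = 28.242 min; τ₂ = 297/18.2 = 16.319 min.
Solving the cascade with C₁(0)=C₂(0)=0 gives C₂(t) = C_in[1 − (τ₁ e^(−t/τ₁) − τ₂ e^(−t/τ₂))/(τ₁ − τ₂)].
At t = 31.3: e^(−t/τ₁) = 0.33012, e^(−t/τ₂) = 0.14689.
C₂ = 2.45·[1 − (28.242·0.33012 − 16.319·0.14689)/(11.923)] = 2.45·0.41910 = 1.0268 g/L.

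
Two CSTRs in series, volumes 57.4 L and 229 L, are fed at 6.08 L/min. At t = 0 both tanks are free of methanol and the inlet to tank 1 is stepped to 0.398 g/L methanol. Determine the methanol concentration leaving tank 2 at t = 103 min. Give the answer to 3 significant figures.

0.364 g/L

Each tank obeys Vᵢ dCᵢ/dt = Q(Cᵢ₋₁ − Cᵢ), so τᵢ = Vᵢ/Q.
τ₁ = 57.4/6.08 = 9.4408 min; τ₂ = 229/6.08 = 37.664 min.
Tank 1: C₁ = C_in(1 − e^(−t/τ₁)). Tank 2 (τ₁ ≠ τ₂): C₂ = C_in[1 − (τ₁ e^(−t/τ₁) − τ₂ e^(−t/τ₂))/(τ₁ − τ₂)].
At t = 103: e^(−t/τ₁) = 1.8273e-05, e^(−t/τ₂) = 0.064915.
C₂ = 0.398·[1 − (9.4408·1.8273e-05 − 37.664·0.064915)/(-28.224)] = 0.398·0.91338 = 0.36352 g/L.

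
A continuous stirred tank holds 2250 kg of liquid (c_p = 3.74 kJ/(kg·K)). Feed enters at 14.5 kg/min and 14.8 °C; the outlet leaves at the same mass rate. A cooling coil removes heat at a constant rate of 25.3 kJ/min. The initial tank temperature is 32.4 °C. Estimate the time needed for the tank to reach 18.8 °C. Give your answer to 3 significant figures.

Heat balance on the well-mixed liquid: M c_p dT/dt = ṁ c_p (T_in − T) − 25.3.
τ = M/ṁ = 155.17 min; T_ss = T_in − Q̇/(ṁ c_p) = 14.333 °C.
T(t) = T_ss + (T₀ − T_ss) e^(−t/τ). Set T = 18.8:
e^(−t/τ) = (18.8 − 14.333)/(32.4 − 14.333) = 0.24723
t = −155.17 · ln(0.24723) = 216.85 min.

217 min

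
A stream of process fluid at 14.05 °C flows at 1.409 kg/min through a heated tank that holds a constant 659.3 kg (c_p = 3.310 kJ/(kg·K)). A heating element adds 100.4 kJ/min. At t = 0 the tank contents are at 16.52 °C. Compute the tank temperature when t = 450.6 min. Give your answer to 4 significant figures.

28.30 °C

M c_p dT/dt = ṁ c_p (T_in − T) + Q̇.
τ = M/ṁ = 467.921 min; T_ss = T_in + Q̇/(ṁ c_p) = 14.05 + 100.4/(1.409·3.310) = 35.5776 °C.
Solution: T(t) = T_ss + (T₀ − T_ss) e^(−t/τ).
T(450.6) = 35.5776 + (-19.0576)·e^(−450.6/467.921) = 35.5776 + (-19.0576)·0.381752 = 28.3023 °C.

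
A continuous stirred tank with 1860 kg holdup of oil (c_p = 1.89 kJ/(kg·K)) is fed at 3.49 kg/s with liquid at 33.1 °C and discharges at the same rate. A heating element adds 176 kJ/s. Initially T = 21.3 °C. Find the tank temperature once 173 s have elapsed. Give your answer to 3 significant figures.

32.0 °C

Energy balance: M c_p dT/dt = ṁ c_p (T_in − T) + 176.
τ = M/ṁ = 532.95 s; T_ss = T_in + Q̇/(ṁ c_p) = 33.1 + 176/(3.49·1.89) = 59.782 °C.
This is linear first-order; T(t) = T_ss + (T₀ − T_ss) e^(−t/τ).
T(173) = 59.782 + (-38.482)·e^(−173/532.95) = 59.782 + (-38.482)·0.72281 = 31.967 °C.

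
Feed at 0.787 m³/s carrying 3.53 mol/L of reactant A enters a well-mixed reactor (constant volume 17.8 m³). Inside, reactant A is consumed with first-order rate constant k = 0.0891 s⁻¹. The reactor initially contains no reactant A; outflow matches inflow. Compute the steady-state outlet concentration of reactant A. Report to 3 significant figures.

1.17 mol/L

Accumulation = in − out − consumed: V dC/dt = Q C_in − Q C − k V C.
Steady state (dC/dt = 0): C_ss = Q C_in/(Q + kV) = C_in/(1 + kV/Q).
C_ss = 0.787·3.53/(0.787 + 0.0891·17.8) = 2.7781/2.3730 = 1.1707 mol/L.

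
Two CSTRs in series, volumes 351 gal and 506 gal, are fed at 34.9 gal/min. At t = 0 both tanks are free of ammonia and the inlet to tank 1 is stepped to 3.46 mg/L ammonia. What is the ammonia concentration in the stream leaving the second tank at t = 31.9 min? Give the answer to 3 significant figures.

Time constants: τᵢ = Vᵢ/Q for each well-mixed tank.
τ₁ = 351/34.9 = 10.057 min; τ₂ = 506/34.9 = 14.499 min.
Solving the cascade with C₁(0)=C₂(0)=0 gives C₂(t) = C_in[1 − (τ₁ e^(−t/τ₁) − τ₂ e^(−t/τ₂))/(τ₁ − τ₂)].
At t = 31.9: e^(−t/τ₁) = 0.041927, e^(−t/τ₂) = 0.11078.
C₂ = 3.46·[1 − (10.057·0.041927 − 14.499·0.11078)/(-4.4413)] = 3.46·0.73330 = 2.5372 mg/L.

2.54 mg/L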